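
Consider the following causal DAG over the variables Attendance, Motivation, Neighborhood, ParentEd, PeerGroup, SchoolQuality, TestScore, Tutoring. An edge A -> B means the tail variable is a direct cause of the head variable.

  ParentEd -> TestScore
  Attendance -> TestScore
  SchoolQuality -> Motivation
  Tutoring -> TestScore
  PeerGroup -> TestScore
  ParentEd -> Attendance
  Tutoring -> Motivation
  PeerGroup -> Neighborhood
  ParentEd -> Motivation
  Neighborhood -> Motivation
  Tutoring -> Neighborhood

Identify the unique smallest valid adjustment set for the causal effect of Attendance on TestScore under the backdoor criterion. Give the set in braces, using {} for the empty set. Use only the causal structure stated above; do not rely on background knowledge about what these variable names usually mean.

{ParentEd}

Variables eligible for adjustment (non-descendants of Attendance, excluding Attendance and TestScore): {Motivation, Neighborhood, ParentEd, PeerGroup, SchoolQuality, Tutoring}.
Backdoor paths from Attendance to TestScore:
  P1: Attendance <- ParentEd -> TestScore
  P2: Attendance <- ParentEd -> Motivation <- Tutoring -> Neighborhood <- PeerGroup -> TestScore
  P3: Attendance <- ParentEd -> Motivation <- Tutoring -> TestScore
  P4: Attendance <- ParentEd -> Motivation <- Neighborhood <- PeerGroup -> TestScore
  P5: Attendance <- ParentEd -> Motivation <- Neighborhood <- Tutoring -> TestScore
The empty set is not sufficient: P1 (Attendance <- ParentEd -> TestScore) has no collider blocking it and no conditioned non-collider, so it is open.
Try {ParentEd}:
  P1: blocked at fork node ParentEd ∈ conditioning set.
  P2: blocked at fork node ParentEd ∈ conditioning set.
  P3: blocked at fork node ParentEd ∈ conditioning set.
  P4: blocked at fork node ParentEd ∈ conditioning set.
  P5: blocked at fork node ParentEd ∈ conditioning set.
{ParentEd} contains no descendant of Attendance and blocks every backdoor path.
No other singleton works — e.g. {PeerGroup} leaves P1 open — so {ParentEd} is the unique smallest valid adjustment set.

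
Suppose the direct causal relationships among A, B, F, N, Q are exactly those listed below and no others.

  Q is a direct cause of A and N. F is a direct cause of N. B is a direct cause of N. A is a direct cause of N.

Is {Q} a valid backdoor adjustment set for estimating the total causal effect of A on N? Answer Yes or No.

Backdoor paths from A to N (paths whose first edge points into A):
  P1: A <- Q -> N
Condition 1 (no descendant of A in the set): holds — descendants of A are {N}; none are in {Q}.
Condition 2 (every backdoor path blocked by {Q}):
  P1: blocked at fork node Q ∈ conditioning set.
{Q} satisfies the backdoor criterion.

Yes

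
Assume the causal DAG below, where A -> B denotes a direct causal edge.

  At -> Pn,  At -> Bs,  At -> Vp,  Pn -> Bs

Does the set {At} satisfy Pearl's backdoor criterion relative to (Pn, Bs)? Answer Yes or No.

Backdoor paths from Pn to Bs (paths whose first edge points into Pn):
  P1: Pn <- At -> Bs
Condition 1 (no descendant of Pn in the set): holds — descendants of Pn are {Bs}; none are in {At}.
Condition 2 (every backdoor path blocked by {At}):
  P1: blocked at fork node At ∈ conditioning set.
{At} satisfies the backdoor criterion.

Yes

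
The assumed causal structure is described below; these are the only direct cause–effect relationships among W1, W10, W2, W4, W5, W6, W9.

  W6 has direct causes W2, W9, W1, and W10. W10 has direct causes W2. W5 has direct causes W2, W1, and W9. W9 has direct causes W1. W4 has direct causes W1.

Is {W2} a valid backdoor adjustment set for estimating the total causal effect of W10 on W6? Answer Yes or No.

Yes

Backdoor paths from W10 to W6 (paths whose first edge points into W10):
  P1: W10 <- W2 -> W5 <- W1 -> W9 -> W6
  P2: W10 <- W2 -> W5 <- W1 -> W6
  P3: W10 <- W2 -> W5 <- W9 <- W1 -> W6
  P4: W10 <- W2 -> W5 <- W9 -> W6
  P5: W10 <- W2 -> W6
Condition 1 (no descendant of W10 in the set): holds — descendants of W10 are {W6}; none are in {W2}.
Condition 2 (every backdoor path blocked by {W2}):
  P1: blocked at fork node W2 ∈ conditioning set.
  P2: blocked at fork node W2 ∈ conditioning set.
  P3: blocked at fork node W2 ∈ conditioning set.
  P4: blocked at fork node W2 ∈ conditioning set.
  P5: blocked at fork node W2 ∈ conditioning set.
{W2} satisfies the backdoor criterion.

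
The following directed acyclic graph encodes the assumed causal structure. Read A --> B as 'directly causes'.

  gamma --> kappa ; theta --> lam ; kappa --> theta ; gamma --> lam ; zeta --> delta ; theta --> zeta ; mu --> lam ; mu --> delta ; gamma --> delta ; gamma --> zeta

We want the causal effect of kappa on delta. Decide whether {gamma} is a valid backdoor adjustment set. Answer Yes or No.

Backdoor paths from kappa to delta (paths whose first edge points into kappa):
  P1: kappa <- gamma -> lam <- mu -> delta
  P2: kappa <- gamma -> lam <- theta -> zeta -> delta
  P3: kappa <- gamma -> zeta <- theta -> lam <- mu -> delta
  P4: kappa <- gamma -> zeta -> delta
  P5: kappa <- gamma -> delta
Condition 1 (no descendant of kappa in the set): holds — descendants of kappa are {delta, lam, theta, zeta}; none are in {gamma}.
Condition 2 (every backdoor path blocked by {gamma}):
  P1: blocked at fork node gamma ∈ conditioning set.
  P2: blocked at fork node gamma ∈ conditioning set.
  P3: blocked at fork node gamma ∈ conditioning set.
  P4: blocked at fork node gamma ∈ conditioning set.
  P5: blocked at fork node gamma ∈ conditioning set.
{gamma} satisfies the backdoor criterion.

Yes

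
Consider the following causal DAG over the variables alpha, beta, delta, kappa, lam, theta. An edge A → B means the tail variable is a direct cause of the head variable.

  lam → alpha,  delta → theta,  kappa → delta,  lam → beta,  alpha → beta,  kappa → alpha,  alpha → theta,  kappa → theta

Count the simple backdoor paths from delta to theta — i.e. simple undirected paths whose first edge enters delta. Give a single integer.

2

A backdoor path from delta to theta is any simple undirected path whose first edge points into delta (i.e. leaves delta via a parent).
Parents of delta: {kappa}.
Enumerating:
  P1: delta <- kappa -> alpha -> theta
  P2: delta <- kappa -> theta
That exhausts the simple backdoor paths. Count: 2.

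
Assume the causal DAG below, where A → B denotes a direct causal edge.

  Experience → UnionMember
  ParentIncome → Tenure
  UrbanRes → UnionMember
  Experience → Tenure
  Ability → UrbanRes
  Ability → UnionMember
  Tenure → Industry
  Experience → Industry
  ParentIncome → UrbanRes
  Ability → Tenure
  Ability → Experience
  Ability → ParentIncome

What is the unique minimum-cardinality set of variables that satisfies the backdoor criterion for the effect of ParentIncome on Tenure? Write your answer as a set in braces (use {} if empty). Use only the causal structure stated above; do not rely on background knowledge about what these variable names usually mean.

{Ability}

Variables eligible for adjustment (non-descendants of ParentIncome, excluding ParentIncome and Tenure): {Ability, Experience}.
Backdoor paths from ParentIncome to Tenure:
  P1: ParentIncome <- Ability -> Experience -> Tenure
  P2: ParentIncome <- Ability -> Experience -> Industry <- Tenure
  P3: ParentIncome <- Ability -> UrbanRes -> UnionMember <- Experience -> Tenure
  P4: ParentIncome <- Ability -> UrbanRes -> UnionMember <- Experience -> Industry <- Tenure
  P5: ParentIncome <- Ability -> Tenure
  P6: ParentIncome <- Ability -> UnionMember <- Experience -> Tenure
  P7: ParentIncome <- Ability -> UnionMember <- Experience -> Industry <- Tenure
The empty set is not sufficient: P1 (ParentIncome <- Ability -> Experience -> Tenure) has no collider blocking it and no conditioned non-collider, so it is open.
Try {Ability}:
  P1: blocked at fork node Ability ∈ conditioning set.
  P2: blocked at fork node Ability ∈ conditioning set.
  P3: blocked at fork node Ability ∈ conditioning set.
  P4: blocked at fork node Ability ∈ conditioning set.
  P5: blocked at fork node Ability ∈ conditioning set.
  P6: blocked at fork node Ability ∈ conditioning set.
  P7: blocked at fork node Ability ∈ conditioning set.
{Ability} contains no descendant of ParentIncome and blocks every backdoor path.
No other singleton works — e.g. {Experience} leaves P5 open — so {Ability} is the unique smallest valid adjustment set.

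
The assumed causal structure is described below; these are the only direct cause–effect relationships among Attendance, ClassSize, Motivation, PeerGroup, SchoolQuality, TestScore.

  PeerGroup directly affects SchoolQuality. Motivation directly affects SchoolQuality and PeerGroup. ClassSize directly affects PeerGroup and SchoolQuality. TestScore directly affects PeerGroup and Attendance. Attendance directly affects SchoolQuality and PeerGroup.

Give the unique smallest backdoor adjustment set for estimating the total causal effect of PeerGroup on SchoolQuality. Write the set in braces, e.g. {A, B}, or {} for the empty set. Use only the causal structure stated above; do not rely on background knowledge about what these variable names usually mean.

Variables eligible for adjustment (non-descendants of PeerGroup, excluding PeerGroup and SchoolQuality): {Attendance, ClassSize, Motivation, TestScore}.
Backdoor paths from PeerGroup to SchoolQuality:
  P1: PeerGroup <- ClassSize -> SchoolQuality
  P2: PeerGroup <- Motivation -> SchoolQuality
  P3: PeerGroup <- TestScore -> Attendance -> SchoolQuality
  P4: PeerGroup <- Attendance -> SchoolQuality
The empty set is not sufficient: P1 (PeerGroup <- ClassSize -> SchoolQuality) has no collider blocking it and no conditioned non-collider, so it is open.
Try {Attendance, ClassSize, Motivation}:
  P1: blocked at fork node ClassSize ∈ conditioning set.
  P2: blocked at fork node Motivation ∈ conditioning set.
  P3: blocked at chain node Attendance ∈ conditioning set.
  P4: blocked at fork node Attendance ∈ conditioning set.
{Attendance, ClassSize, Motivation} contains no descendant of PeerGroup and blocks every backdoor path.
Every element of {Attendance, ClassSize, Motivation} is needed (dropping Attendance leaves P3 open; dropping ClassSize leaves P1 open; dropping Motivation leaves P2 open), so no proper subset is valid.
Among all size-3 subsets of the eligible variables, only {Attendance, ClassSize, Motivation} blocks every backdoor path, so it is the unique smallest valid adjustment set.

{Attendance, ClassSize, Motivation}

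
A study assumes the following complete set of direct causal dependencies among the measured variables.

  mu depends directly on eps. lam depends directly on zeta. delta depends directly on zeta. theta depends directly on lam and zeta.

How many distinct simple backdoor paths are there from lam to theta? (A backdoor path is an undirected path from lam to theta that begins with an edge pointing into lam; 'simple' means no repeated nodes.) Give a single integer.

1

A backdoor path from lam to theta is any simple undirected path whose first edge points into lam (i.e. leaves lam via a parent).
Parents of lam: {zeta}.
Enumerating:
  P1: lam <- zeta -> theta
That exhausts the simple backdoor paths. Count: 1.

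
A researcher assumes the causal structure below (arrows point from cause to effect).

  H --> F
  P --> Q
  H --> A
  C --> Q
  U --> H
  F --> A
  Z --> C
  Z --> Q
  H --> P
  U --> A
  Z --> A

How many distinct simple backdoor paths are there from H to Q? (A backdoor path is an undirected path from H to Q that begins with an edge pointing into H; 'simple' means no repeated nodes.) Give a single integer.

A backdoor path from H to Q is any simple undirected path whose first edge points into H (i.e. leaves H via a parent).
Parents of H: {U}.
Enumerating:
  P1: H <- U -> A <- Z -> C -> Q
  P2: H <- U -> A <- Z -> Q
That exhausts the simple backdoor paths. Count: 2.

2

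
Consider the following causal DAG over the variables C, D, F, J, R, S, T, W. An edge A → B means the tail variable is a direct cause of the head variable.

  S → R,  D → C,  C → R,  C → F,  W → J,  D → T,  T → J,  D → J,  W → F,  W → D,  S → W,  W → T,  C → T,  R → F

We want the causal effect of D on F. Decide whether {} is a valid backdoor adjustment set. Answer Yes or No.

No

Backdoor paths from D to F (paths whose first edge points into D):
  P1: D <- W <- S -> R <- C -> F
  P2: D <- W <- S -> R -> F
  P3: D <- W -> T <- C -> R -> F
  P4: D <- W -> T <- C -> F
  P5: D <- W -> F
  P6: D <- W -> J <- T <- C -> R -> F
  P7: D <- W -> J <- T <- C -> F
Condition 1 (no descendant of D in the set): holds — descendants of D are {C, F, J, R, T}; none are in {}.
Condition 2 (every backdoor path blocked by {}):
  P1: blocked at collider R (neither it nor any descendant is in the conditioning set).
  P2: open — no interior node is in the conditioning set.
  P3: blocked at collider T (neither it nor any descendant is in the conditioning set).
  P4: blocked at collider T (neither it nor any descendant is in the conditioning set).
  P5: open — no interior node is in the conditioning set.
  P6: blocked at collider J (neither it nor any descendant is in the conditioning set).
  P7: blocked at collider J (neither it nor any descendant is in the conditioning set).
{} does not satisfy the backdoor criterion.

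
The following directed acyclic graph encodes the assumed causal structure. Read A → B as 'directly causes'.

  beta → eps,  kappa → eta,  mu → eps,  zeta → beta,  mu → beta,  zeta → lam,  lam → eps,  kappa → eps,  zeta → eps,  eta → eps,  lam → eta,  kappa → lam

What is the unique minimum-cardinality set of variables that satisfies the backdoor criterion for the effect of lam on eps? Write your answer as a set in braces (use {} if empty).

{kappa, zeta}

Variables eligible for adjustment (non-descendants of lam, excluding lam and eps): {beta, kappa, mu, zeta}.
Backdoor paths from lam to eps:
  P1: lam <- zeta -> beta <- mu -> eps
  P2: lam <- zeta -> beta -> eps
  P3: lam <- zeta -> eps
  P4: lam <- kappa -> eta -> eps
  P5: lam <- kappa -> eps
The empty set is not sufficient: P2 (lam <- zeta -> beta -> eps) has no collider blocking it and no conditioned non-collider, so it is open.
Try {kappa, zeta}:
  P1: blocked at fork node zeta ∈ conditioning set.
  P2: blocked at fork node zeta ∈ conditioning set.
  P3: blocked at fork node zeta ∈ conditioning set.
  P4: blocked at fork node kappa ∈ conditioning set.
  P5: blocked at fork node kappa ∈ conditioning set.
{kappa, zeta} contains no descendant of lam and blocks every backdoor path.
Every element of {kappa, zeta} is needed (dropping kappa leaves P4 open; dropping zeta leaves P2 open), so no proper subset is valid.
Among all size-2 subsets of the eligible variables, only {kappa, zeta} blocks every backdoor path, so it is the unique smallest valid adjustment set.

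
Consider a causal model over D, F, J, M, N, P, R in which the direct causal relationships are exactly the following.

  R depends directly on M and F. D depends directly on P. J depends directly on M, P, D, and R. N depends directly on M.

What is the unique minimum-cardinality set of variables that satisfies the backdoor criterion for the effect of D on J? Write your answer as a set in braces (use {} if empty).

{P}

Variables eligible for adjustment (non-descendants of D, excluding D and J): {F, M, N, P, R}.
Backdoor paths from D to J:
  P1: D <- P -> J
The empty set is not sufficient: P1 (D <- P -> J) has no collider blocking it and no conditioned non-collider, so it is open.
Try {P}:
  P1: blocked at fork node P ∈ conditioning set.
{P} contains no descendant of D and blocks every backdoor path.
No other singleton works — e.g. {F} leaves P1 open — so {P} is the unique smallest valid adjustment set.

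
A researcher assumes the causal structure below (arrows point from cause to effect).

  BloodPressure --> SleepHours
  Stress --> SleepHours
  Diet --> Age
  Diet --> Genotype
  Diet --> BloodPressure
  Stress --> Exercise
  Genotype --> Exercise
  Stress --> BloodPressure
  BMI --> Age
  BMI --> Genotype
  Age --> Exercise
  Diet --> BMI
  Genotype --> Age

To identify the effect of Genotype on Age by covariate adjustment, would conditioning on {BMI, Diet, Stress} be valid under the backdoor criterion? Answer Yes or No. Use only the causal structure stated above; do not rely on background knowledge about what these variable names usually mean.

Backdoor paths from Genotype to Age (paths whose first edge points into Genotype):
  P1: Genotype <- Diet -> BMI -> Age
  P2: Genotype <- Diet -> BloodPressure <- Stress -> Exercise <- Age
  P3: Genotype <- Diet -> BloodPressure -> SleepHours <- Stress -> Exercise <- Age
  P4: Genotype <- Diet -> Age
  P5: Genotype <- BMI <- Diet -> BloodPressure <- Stress -> Exercise <- Age
  P6: Genotype <- BMI <- Diet -> BloodPressure -> SleepHours <- Stress -> Exercise <- Age
  P7: Genotype <- BMI <- Diet -> Age
  P8: Genotype <- BMI -> Age
Condition 1 (no descendant of Genotype in the set): holds — descendants of Genotype are {Age, Exercise}; none are in {BMI, Diet, Stress}.
Condition 2 (every backdoor path blocked by {BMI, Diet, Stress}):
  P1: blocked at fork node Diet ∈ conditioning set.
  P2: blocked at fork node Diet ∈ conditioning set.
  P3: blocked at fork node Diet ∈ conditioning set.
  P4: blocked at fork node Diet ∈ conditioning set.
  P5: blocked at chain node BMI ∈ conditioning set.
  P6: blocked at chain node BMI ∈ conditioning set.
  P7: blocked at chain node BMI ∈ conditioning set.
  P8: blocked at fork node BMI ∈ conditioning set.
{BMI, Diet, Stress} satisfies the backdoor criterion.

Yes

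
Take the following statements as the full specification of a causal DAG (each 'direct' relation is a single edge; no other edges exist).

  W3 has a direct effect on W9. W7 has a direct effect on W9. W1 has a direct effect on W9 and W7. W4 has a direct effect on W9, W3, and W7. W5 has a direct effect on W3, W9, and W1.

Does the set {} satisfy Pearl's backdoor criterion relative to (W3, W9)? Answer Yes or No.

No

Backdoor paths from W3 to W9 (paths whose first edge points into W3):
  P1: W3 <- W5 -> W1 -> W7 <- W4 -> W9
  P2: W3 <- W5 -> W1 -> W7 -> W9
  P3: W3 <- W5 -> W1 -> W9
  P4: W3 <- W5 -> W9
  P5: W3 <- W4 -> W7 <- W1 <- W5 -> W9
  P6: W3 <- W4 -> W7 <- W1 -> W9
  P7: W3 <- W4 -> W7 -> W9
  P8: W3 <- W4 -> W9
Condition 1 (no descendant of W3 in the set): holds — descendants of W3 are {W9}; none are in {}.
Condition 2 (every backdoor path blocked by {}):
  P1: blocked at collider W7 (neither it nor any descendant is in the conditioning set).
  P2: open — no interior node is in the conditioning set.
  P3: open — no interior node is in the conditioning set.
  P4: open — no interior node is in the conditioning set.
  P5: blocked at collider W7 (neither it nor any descendant is in the conditioning set).
  P6: blocked at collider W7 (neither it nor any descendant is in the conditioning set).
  P7: open — no interior node is in the conditioning set.
  P8: open — no interior node is in the conditioning set.
{} does not satisfy the backdoor criterion.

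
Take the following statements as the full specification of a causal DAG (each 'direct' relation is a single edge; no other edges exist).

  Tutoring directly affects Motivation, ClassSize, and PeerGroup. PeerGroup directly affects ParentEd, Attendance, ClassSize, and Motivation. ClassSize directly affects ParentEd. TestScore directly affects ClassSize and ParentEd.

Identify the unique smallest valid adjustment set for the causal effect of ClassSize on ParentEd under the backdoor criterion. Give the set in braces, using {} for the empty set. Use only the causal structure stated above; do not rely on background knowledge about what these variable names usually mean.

Variables eligible for adjustment (non-descendants of ClassSize, excluding ClassSize and ParentEd): {Attendance, Motivation, PeerGroup, TestScore, Tutoring}.
Backdoor paths from ClassSize to ParentEd:
  P1: ClassSize <- Tutoring -> PeerGroup -> ParentEd
  P2: ClassSize <- Tutoring -> Motivation <- PeerGroup -> ParentEd
  P3: ClassSize <- PeerGroup -> ParentEd
  P4: ClassSize <- TestScore -> ParentEd
The empty set is not sufficient: P1 (ClassSize <- Tutoring -> PeerGroup -> ParentEd) has no collider blocking it and no conditioned non-collider, so it is open.
Try {PeerGroup, TestScore}:
  P1: blocked at chain node PeerGroup ∈ conditioning set.
  P2: blocked at collider Motivation (neither it nor any descendant is in the conditioning set).
  P3: blocked at fork node PeerGroup ∈ conditioning set.
  P4: blocked at fork node TestScore ∈ conditioning set.
{PeerGroup, TestScore} contains no descendant of ClassSize and blocks every backdoor path.
Every element of {PeerGroup, TestScore} is needed (dropping PeerGroup leaves P1 open; dropping TestScore leaves P4 open), so no proper subset is valid.
Among all size-2 subsets of the eligible variables, only {PeerGroup, TestScore} blocks every backdoor path, so it is the unique smallest valid adjustment set.

{PeerGroup, TestScore}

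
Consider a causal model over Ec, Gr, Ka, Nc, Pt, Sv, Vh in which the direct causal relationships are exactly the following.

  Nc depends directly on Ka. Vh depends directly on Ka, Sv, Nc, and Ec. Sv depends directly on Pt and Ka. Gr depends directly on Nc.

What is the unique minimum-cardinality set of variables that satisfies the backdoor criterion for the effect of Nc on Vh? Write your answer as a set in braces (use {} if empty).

Variables eligible for adjustment (non-descendants of Nc, excluding Nc and Vh): {Ec, Ka, Pt, Sv}.
Backdoor paths from Nc to Vh:
  P1: Nc <- Ka -> Sv -> Vh
  P2: Nc <- Ka -> Vh
The empty set is not sufficient: P1 (Nc <- Ka -> Sv -> Vh) has no collider blocking it and no conditioned non-collider, so it is open.
Try {Ka}:
  P1: blocked at fork node Ka ∈ conditioning set.
  P2: blocked at fork node Ka ∈ conditioning set.
{Ka} contains no descendant of Nc and blocks every backdoor path.
No other singleton works — e.g. {Pt} leaves P1 open — so {Ka} is the unique smallest valid adjustment set.

{Ka}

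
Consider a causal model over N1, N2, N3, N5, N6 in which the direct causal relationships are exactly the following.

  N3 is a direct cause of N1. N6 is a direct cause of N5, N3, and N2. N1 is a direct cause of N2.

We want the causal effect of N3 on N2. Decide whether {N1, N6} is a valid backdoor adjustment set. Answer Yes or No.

No

Backdoor paths from N3 to N2 (paths whose first edge points into N3):
  P1: N3 <- N6 -> N2
Condition 1 (no descendant of N3 in the set): FAILS — N1 is a descendant of N3.
Condition 2 (every backdoor path blocked by {N1, N6}):
  P1: blocked at fork node N6 ∈ conditioning set.
{N1, N6} does not satisfy the backdoor criterion.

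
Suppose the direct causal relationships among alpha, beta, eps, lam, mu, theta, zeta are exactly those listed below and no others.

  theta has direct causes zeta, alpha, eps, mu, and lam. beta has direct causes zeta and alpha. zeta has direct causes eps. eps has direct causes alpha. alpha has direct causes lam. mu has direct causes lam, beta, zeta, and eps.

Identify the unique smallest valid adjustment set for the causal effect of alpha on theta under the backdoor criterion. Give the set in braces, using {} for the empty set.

{lam}

Variables eligible for adjustment (non-descendants of alpha, excluding alpha and theta): {lam}.
Backdoor paths from alpha to theta:
  P1: alpha <- lam -> mu <- eps -> zeta -> theta
  P2: alpha <- lam -> mu <- eps -> theta
  P3: alpha <- lam -> mu <- zeta <- eps -> theta
  P4: alpha <- lam -> mu <- zeta -> theta
  P5: alpha <- lam -> mu <- beta <- zeta <- eps -> theta
  P6: alpha <- lam -> mu <- beta <- zeta -> theta
  P7: alpha <- lam -> mu -> theta
  P8: alpha <- lam -> theta
The empty set is not sufficient: P7 (alpha <- lam -> mu -> theta) has no collider blocking it and no conditioned non-collider, so it is open.
Try {lam}:
  P1: blocked at fork node lam ∈ conditioning set.
  P2: blocked at fork node lam ∈ conditioning set.
  P3: blocked at fork node lam ∈ conditioning set.
  P4: blocked at fork node lam ∈ conditioning set.
  P5: blocked at fork node lam ∈ conditioning set.
  P6: blocked at fork node lam ∈ conditioning set.
  P7: blocked at fork node lam ∈ conditioning set.
  P8: blocked at fork node lam ∈ conditioning set.
{lam} contains no descendant of alpha and blocks every backdoor path.
{lam} is the unique smallest valid adjustment set.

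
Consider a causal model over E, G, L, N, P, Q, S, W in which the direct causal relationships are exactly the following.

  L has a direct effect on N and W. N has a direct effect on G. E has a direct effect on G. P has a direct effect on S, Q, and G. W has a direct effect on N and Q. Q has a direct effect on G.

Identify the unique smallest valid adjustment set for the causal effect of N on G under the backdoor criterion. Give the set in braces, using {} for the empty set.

{W}

Variables eligible for adjustment (non-descendants of N, excluding N and G): {E, L, P, Q, S, W}.
Backdoor paths from N to G:
  P1: N <- L -> W -> Q <- P -> G
  P2: N <- L -> W -> Q -> G
  P3: N <- W -> Q <- P -> G
  P4: N <- W -> Q -> G
The empty set is not sufficient: P2 (N <- L -> W -> Q -> G) has no collider blocking it and no conditioned non-collider, so it is open.
Try {W}:
  P1: blocked at chain node W ∈ conditioning set.
  P2: blocked at chain node W ∈ conditioning set.
  P3: blocked at fork node W ∈ conditioning set.
  P4: blocked at fork node W ∈ conditioning set.
{W} contains no descendant of N and blocks every backdoor path.
No other singleton works — e.g. {L} leaves P4 open — so {W} is the unique smallest valid adjustment set.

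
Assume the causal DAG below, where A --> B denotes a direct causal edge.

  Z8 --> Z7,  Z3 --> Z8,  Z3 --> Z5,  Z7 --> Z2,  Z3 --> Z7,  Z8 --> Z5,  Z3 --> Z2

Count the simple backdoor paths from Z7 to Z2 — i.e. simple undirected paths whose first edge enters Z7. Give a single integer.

3

A backdoor path from Z7 to Z2 is any simple undirected path whose first edge points into Z7 (i.e. leaves Z7 via a parent).
Parents of Z7: {Z3, Z8}.
Enumerating:
  P1: Z7 <- Z3 -> Z2
  P2: Z7 <- Z8 <- Z3 -> Z2
  P3: Z7 <- Z8 -> Z5 <- Z3 -> Z2
That exhausts the simple backdoor paths. Count: 3.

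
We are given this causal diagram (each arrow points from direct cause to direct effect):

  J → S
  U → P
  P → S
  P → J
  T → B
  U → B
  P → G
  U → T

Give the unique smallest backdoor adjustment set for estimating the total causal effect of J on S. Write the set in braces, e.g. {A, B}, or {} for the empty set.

Variables eligible for adjustment (non-descendants of J, excluding J and S): {B, G, P, T, U}.
Backdoor paths from J to S:
  P1: J <- P -> S
The empty set is not sufficient: P1 (J <- P -> S) has no collider blocking it and no conditioned non-collider, so it is open.
Try {P}:
  P1: blocked at fork node P ∈ conditioning set.
{P} contains no descendant of J and blocks every backdoor path.
No other singleton works — e.g. {U} leaves P1 open — so {P} is the unique smallest valid adjustment set.

{P}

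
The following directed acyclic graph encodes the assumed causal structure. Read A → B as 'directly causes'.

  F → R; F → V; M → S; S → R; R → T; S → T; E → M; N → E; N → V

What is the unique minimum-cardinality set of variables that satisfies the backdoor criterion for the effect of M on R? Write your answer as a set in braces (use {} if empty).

Variables eligible for adjustment (non-descendants of M, excluding M and R): {E, F, N, V}.
Backdoor paths from M to R:
  P1: M <- E <- N -> V <- F -> R
Each backdoor path contains an unconditioned collider, so every path is already blocked with the empty conditioning set:
  P1: blocked at collider V (neither it nor any descendant is in the conditioning set).
The empty set is therefore the unique smallest valid set.

{}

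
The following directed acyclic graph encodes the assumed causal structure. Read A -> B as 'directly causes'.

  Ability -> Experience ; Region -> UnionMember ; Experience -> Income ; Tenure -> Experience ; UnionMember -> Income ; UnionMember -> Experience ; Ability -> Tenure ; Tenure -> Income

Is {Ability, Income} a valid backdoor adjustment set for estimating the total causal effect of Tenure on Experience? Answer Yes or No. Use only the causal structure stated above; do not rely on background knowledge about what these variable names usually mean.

No

Backdoor paths from Tenure to Experience (paths whose first edge points into Tenure):
  P1: Tenure <- Ability -> Experience
Condition 1 (no descendant of Tenure in the set): FAILS — Income is a descendant of Tenure.
Condition 2 (every backdoor path blocked by {Ability, Income}):
  P1: blocked at fork node Ability ∈ conditioning set.
{Ability, Income} does not satisfy the backdoor criterion.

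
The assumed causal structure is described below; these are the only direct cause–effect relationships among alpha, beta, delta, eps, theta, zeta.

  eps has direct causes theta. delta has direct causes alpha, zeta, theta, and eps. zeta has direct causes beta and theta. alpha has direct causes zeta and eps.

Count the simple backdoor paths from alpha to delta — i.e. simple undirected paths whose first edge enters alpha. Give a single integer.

A backdoor path from alpha to delta is any simple undirected path whose first edge points into alpha (i.e. leaves alpha via a parent).
Parents of alpha: {eps, zeta}.
Enumerating:
  P1: alpha <- eps <- theta -> zeta -> delta
  P2: alpha <- eps <- theta -> delta
  P3: alpha <- eps -> delta
  P4: alpha <- zeta <- theta -> eps -> delta
  P5: alpha <- zeta <- theta -> delta
  P6: alpha <- zeta -> delta
That exhausts the simple backdoor paths. Count: 6.

6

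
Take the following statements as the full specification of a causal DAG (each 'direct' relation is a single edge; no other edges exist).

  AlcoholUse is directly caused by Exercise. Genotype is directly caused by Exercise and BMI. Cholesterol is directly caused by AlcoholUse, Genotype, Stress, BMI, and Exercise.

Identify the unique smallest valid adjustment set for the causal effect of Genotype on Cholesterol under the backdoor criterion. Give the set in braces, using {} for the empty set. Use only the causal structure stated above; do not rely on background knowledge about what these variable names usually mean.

Variables eligible for adjustment (non-descendants of Genotype, excluding Genotype and Cholesterol): {AlcoholUse, BMI, Exercise, Stress}.
Backdoor paths from Genotype to Cholesterol:
  P1: Genotype <- Exercise -> AlcoholUse -> Cholesterol
  P2: Genotype <- Exercise -> Cholesterol
  P3: Genotype <- BMI -> Cholesterol
The empty set is not sufficient: P1 (Genotype <- Exercise -> AlcoholUse -> Cholesterol) has no collider blocking it and no conditioned non-collider, so it is open.
Try {BMI, Exercise}:
  P1: blocked at fork node Exercise ∈ conditioning set.
  P2: blocked at fork node Exercise ∈ conditioning set.
  P3: blocked at fork node BMI ∈ conditioning set.
{BMI, Exercise} contains no descendant of Genotype and blocks every backdoor path.
Every element of {BMI, Exercise} is needed (dropping BMI leaves P3 open; dropping Exercise leaves P1 open), so no proper subset is valid.
Among all size-2 subsets of the eligible variables, only {BMI, Exercise} blocks every backdoor path, so it is the unique smallest valid adjustment set.

{BMI, Exercise}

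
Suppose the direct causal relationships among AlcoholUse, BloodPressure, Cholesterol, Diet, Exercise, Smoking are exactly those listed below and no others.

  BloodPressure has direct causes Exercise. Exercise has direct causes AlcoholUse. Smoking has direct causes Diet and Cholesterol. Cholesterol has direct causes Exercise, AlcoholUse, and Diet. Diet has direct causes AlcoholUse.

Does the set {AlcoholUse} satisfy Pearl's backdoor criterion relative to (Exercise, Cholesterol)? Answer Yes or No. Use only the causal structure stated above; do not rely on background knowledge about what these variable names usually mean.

Yes

Backdoor paths from Exercise to Cholesterol (paths whose first edge points into Exercise):
  P1: Exercise <- AlcoholUse -> Diet -> Cholesterol
  P2: Exercise <- AlcoholUse -> Diet -> Smoking <- Cholesterol
  P3: Exercise <- AlcoholUse -> Cholesterol
Condition 1 (no descendant of Exercise in the set): holds — descendants of Exercise are {BloodPressure, Cholesterol, Smoking}; none are in {AlcoholUse}.
Condition 2 (every backdoor path blocked by {AlcoholUse}):
  P1: blocked at fork node AlcoholUse ∈ conditioning set.
  P2: blocked at fork node AlcoholUse ∈ conditioning set.
  P3: blocked at fork node AlcoholUse ∈ conditioning set.
{AlcoholUse} satisfies the backdoor criterion.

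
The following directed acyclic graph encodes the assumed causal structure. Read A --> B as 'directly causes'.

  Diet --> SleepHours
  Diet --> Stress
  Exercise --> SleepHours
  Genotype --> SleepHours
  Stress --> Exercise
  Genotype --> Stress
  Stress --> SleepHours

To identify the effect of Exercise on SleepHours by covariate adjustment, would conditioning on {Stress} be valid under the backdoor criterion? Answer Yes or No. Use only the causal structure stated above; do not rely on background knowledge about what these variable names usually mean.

Backdoor paths from Exercise to SleepHours (paths whose first edge points into Exercise):
  P1: Exercise <- Stress <- Genotype -> SleepHours
  P2: Exercise <- Stress <- Diet -> SleepHours
  P3: Exercise <- Stress -> SleepHours
Condition 1 (no descendant of Exercise in the set): holds — descendants of Exercise are {SleepHours}; none are in {Stress}.
Condition 2 (every backdoor path blocked by {Stress}):
  P1: blocked at chain node Stress ∈ conditioning set.
  P2: blocked at chain node Stress ∈ conditioning set.
  P3: blocked at fork node Stress ∈ conditioning set.
{Stress} satisfies the backdoor criterion.

Yes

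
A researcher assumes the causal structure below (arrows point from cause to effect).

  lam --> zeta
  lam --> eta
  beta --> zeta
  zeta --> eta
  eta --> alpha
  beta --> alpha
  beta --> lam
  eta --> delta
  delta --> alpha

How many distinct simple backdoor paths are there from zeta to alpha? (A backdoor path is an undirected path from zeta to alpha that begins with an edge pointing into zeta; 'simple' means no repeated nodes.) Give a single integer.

6

A backdoor path from zeta to alpha is any simple undirected path whose first edge points into zeta (i.e. leaves zeta via a parent).
Parents of zeta: {beta, lam}.
Enumerating:
  P1: zeta <- beta -> lam -> eta -> delta -> alpha
  P2: zeta <- beta -> lam -> eta -> alpha
  P3: zeta <- beta -> alpha
  P4: zeta <- lam <- beta -> alpha
  P5: zeta <- lam -> eta -> delta -> alpha
  P6: zeta <- lam -> eta -> alpha
That exhausts the simple backdoor paths. Count: 6.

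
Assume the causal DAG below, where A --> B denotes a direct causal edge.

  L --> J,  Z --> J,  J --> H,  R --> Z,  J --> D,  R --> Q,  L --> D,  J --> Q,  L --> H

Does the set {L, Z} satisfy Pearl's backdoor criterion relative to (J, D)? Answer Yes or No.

Yes

Backdoor paths from J to D (paths whose first edge points into J):
  P1: J <- L -> D
Condition 1 (no descendant of J in the set): holds — descendants of J are {D, H, Q}; none are in {L, Z}.
Condition 2 (every backdoor path blocked by {L, Z}):
  P1: blocked at fork node L ∈ conditioning set.
{L, Z} satisfies the backdoor criterion.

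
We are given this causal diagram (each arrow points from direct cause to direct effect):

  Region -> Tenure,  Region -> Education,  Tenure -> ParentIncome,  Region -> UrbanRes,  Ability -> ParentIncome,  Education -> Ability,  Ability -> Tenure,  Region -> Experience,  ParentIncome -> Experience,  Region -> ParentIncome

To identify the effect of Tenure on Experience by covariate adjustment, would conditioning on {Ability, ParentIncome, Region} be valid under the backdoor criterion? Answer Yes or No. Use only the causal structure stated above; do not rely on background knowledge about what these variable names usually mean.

Backdoor paths from Tenure to Experience (paths whose first edge points into Tenure):
  P1: Tenure <- Region -> Education -> Ability -> ParentIncome -> Experience
  P2: Tenure <- Region -> ParentIncome -> Experience
  P3: Tenure <- Region -> Experience
  P4: Tenure <- Ability <- Education <- Region -> ParentIncome -> Experience
  P5: Tenure <- Ability <- Education <- Region -> Experience
  P6: Tenure <- Ability -> ParentIncome <- Region -> Experience
  P7: Tenure <- Ability -> ParentIncome -> Experience
Condition 1 (no descendant of Tenure in the set): FAILS — ParentIncome is a descendant of Tenure.
Condition 2 (every backdoor path blocked by {Ability, ParentIncome, Region}):
  P1: blocked at fork node Region ∈ conditioning set.
  P2: blocked at fork node Region ∈ conditioning set.
  P3: blocked at fork node Region ∈ conditioning set.
  P4: blocked at chain node Ability ∈ conditioning set.
  P5: blocked at chain node Ability ∈ conditioning set.
  P6: blocked at fork node Ability ∈ conditioning set.
  P7: blocked at fork node Ability ∈ conditioning set.
{Ability, ParentIncome, Region} does not satisfy the backdoor criterion.

No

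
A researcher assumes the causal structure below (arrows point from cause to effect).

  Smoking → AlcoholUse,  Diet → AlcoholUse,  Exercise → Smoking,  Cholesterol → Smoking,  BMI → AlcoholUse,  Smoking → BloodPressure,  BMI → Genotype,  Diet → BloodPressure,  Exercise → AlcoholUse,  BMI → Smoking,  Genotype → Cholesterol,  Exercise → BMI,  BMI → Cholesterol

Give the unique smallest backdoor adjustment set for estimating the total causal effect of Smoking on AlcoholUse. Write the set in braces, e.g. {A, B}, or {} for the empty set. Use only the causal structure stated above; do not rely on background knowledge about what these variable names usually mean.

Variables eligible for adjustment (non-descendants of Smoking, excluding Smoking and AlcoholUse): {BMI, Cholesterol, Diet, Exercise, Genotype}.
Backdoor paths from Smoking to AlcoholUse:
  P1: Smoking <- Exercise -> BMI -> AlcoholUse
  P2: Smoking <- Exercise -> AlcoholUse
  P3: Smoking <- BMI <- Exercise -> AlcoholUse
  P4: Smoking <- BMI -> AlcoholUse
  P5: Smoking <- Cholesterol <- BMI <- Exercise -> AlcoholUse
  P6: Smoking <- Cholesterol <- BMI -> AlcoholUse
  P7: Smoking <- Cholesterol <- Genotype <- BMI <- Exercise -> AlcoholUse
  P8: Smoking <- Cholesterol <- Genotype <- BMI -> AlcoholUse
The empty set is not sufficient: P1 (Smoking <- Exercise -> BMI -> AlcoholUse) has no collider blocking it and no conditioned non-collider, so it is open.
Try {BMI, Exercise}:
  P1: blocked at fork node Exercise ∈ conditioning set.
  P2: blocked at fork node Exercise ∈ conditioning set.
  P3: blocked at chain node BMI ∈ conditioning set.
  P4: blocked at fork node BMI ∈ conditioning set.
  P5: blocked at chain node BMI ∈ conditioning set.
  P6: blocked at fork node BMI ∈ conditioning set.
  P7: blocked at chain node BMI ∈ conditioning set.
  P8: blocked at fork node BMI ∈ conditioning set.
{BMI, Exercise} contains no descendant of Smoking and blocks every backdoor path.
Every element of {BMI, Exercise} is needed (dropping BMI leaves P4 open; dropping Exercise leaves P2 open), so no proper subset is valid.
Among all size-2 subsets of the eligible variables, only {BMI, Exercise} blocks every backdoor path, so it is the unique smallest valid adjustment set.

{BMI, Exercise}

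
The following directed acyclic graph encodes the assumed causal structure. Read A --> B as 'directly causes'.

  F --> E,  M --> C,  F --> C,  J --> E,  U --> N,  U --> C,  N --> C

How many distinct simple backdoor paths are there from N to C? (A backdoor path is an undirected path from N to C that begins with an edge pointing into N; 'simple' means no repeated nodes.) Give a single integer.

A backdoor path from N to C is any simple undirected path whose first edge points into N (i.e. leaves N via a parent).
Parents of N: {U}.
Enumerating:
  P1: N <- U -> C
That exhausts the simple backdoor paths. Count: 1.

1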